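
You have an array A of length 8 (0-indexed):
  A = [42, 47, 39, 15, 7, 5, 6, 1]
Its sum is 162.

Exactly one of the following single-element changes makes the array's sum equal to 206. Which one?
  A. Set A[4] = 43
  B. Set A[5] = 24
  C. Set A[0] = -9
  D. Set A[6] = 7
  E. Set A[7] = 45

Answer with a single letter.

Option A: A[4] 7->43, delta=36, new_sum=162+(36)=198
Option B: A[5] 5->24, delta=19, new_sum=162+(19)=181
Option C: A[0] 42->-9, delta=-51, new_sum=162+(-51)=111
Option D: A[6] 6->7, delta=1, new_sum=162+(1)=163
Option E: A[7] 1->45, delta=44, new_sum=162+(44)=206 <-- matches target

Answer: E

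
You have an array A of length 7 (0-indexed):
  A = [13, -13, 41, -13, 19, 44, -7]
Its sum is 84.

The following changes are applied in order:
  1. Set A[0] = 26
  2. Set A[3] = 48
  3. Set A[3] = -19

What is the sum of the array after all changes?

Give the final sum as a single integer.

Initial sum: 84
Change 1: A[0] 13 -> 26, delta = 13, sum = 97
Change 2: A[3] -13 -> 48, delta = 61, sum = 158
Change 3: A[3] 48 -> -19, delta = -67, sum = 91

Answer: 91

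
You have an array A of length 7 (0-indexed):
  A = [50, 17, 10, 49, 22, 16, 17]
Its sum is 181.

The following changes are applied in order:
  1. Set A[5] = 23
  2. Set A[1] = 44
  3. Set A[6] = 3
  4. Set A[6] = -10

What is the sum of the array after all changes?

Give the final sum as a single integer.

Answer: 188

Derivation:
Initial sum: 181
Change 1: A[5] 16 -> 23, delta = 7, sum = 188
Change 2: A[1] 17 -> 44, delta = 27, sum = 215
Change 3: A[6] 17 -> 3, delta = -14, sum = 201
Change 4: A[6] 3 -> -10, delta = -13, sum = 188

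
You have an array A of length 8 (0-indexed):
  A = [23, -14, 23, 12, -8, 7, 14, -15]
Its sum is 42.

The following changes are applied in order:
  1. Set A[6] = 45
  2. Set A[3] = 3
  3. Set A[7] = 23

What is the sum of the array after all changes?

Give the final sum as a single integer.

Answer: 102

Derivation:
Initial sum: 42
Change 1: A[6] 14 -> 45, delta = 31, sum = 73
Change 2: A[3] 12 -> 3, delta = -9, sum = 64
Change 3: A[7] -15 -> 23, delta = 38, sum = 102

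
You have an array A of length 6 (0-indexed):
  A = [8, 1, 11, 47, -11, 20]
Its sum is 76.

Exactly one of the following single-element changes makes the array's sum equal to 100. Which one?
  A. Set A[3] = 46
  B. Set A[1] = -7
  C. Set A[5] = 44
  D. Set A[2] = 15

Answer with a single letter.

Option A: A[3] 47->46, delta=-1, new_sum=76+(-1)=75
Option B: A[1] 1->-7, delta=-8, new_sum=76+(-8)=68
Option C: A[5] 20->44, delta=24, new_sum=76+(24)=100 <-- matches target
Option D: A[2] 11->15, delta=4, new_sum=76+(4)=80

Answer: C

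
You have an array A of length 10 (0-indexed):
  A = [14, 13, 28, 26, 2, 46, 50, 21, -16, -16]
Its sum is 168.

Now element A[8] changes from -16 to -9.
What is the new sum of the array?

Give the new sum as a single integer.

Old value at index 8: -16
New value at index 8: -9
Delta = -9 - -16 = 7
New sum = old_sum + delta = 168 + (7) = 175

Answer: 175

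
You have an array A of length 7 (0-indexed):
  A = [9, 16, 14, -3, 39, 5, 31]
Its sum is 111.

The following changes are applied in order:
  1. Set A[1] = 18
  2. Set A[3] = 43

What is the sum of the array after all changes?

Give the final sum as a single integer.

Initial sum: 111
Change 1: A[1] 16 -> 18, delta = 2, sum = 113
Change 2: A[3] -3 -> 43, delta = 46, sum = 159

Answer: 159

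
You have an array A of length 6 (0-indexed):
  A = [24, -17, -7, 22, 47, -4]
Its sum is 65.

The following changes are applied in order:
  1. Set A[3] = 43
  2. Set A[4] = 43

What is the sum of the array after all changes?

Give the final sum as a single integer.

Initial sum: 65
Change 1: A[3] 22 -> 43, delta = 21, sum = 86
Change 2: A[4] 47 -> 43, delta = -4, sum = 82

Answer: 82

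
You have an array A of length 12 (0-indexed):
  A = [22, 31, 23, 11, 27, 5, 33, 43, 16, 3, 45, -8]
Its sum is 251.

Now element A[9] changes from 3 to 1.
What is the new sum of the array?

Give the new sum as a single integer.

Answer: 249

Derivation:
Old value at index 9: 3
New value at index 9: 1
Delta = 1 - 3 = -2
New sum = old_sum + delta = 251 + (-2) = 249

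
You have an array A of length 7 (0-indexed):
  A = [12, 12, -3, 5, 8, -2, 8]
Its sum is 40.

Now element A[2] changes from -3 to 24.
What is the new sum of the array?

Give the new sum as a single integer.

Answer: 67

Derivation:
Old value at index 2: -3
New value at index 2: 24
Delta = 24 - -3 = 27
New sum = old_sum + delta = 40 + (27) = 67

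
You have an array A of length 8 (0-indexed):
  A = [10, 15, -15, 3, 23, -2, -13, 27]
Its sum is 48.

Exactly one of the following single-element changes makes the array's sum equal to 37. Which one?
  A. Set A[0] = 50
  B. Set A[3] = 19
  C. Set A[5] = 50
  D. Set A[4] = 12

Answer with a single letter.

Answer: D

Derivation:
Option A: A[0] 10->50, delta=40, new_sum=48+(40)=88
Option B: A[3] 3->19, delta=16, new_sum=48+(16)=64
Option C: A[5] -2->50, delta=52, new_sum=48+(52)=100
Option D: A[4] 23->12, delta=-11, new_sum=48+(-11)=37 <-- matches target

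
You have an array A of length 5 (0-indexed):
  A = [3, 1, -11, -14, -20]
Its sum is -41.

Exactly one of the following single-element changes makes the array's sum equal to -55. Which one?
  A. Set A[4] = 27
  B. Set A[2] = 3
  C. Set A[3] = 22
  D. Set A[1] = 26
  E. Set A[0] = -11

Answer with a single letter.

Option A: A[4] -20->27, delta=47, new_sum=-41+(47)=6
Option B: A[2] -11->3, delta=14, new_sum=-41+(14)=-27
Option C: A[3] -14->22, delta=36, new_sum=-41+(36)=-5
Option D: A[1] 1->26, delta=25, new_sum=-41+(25)=-16
Option E: A[0] 3->-11, delta=-14, new_sum=-41+(-14)=-55 <-- matches target

Answer: E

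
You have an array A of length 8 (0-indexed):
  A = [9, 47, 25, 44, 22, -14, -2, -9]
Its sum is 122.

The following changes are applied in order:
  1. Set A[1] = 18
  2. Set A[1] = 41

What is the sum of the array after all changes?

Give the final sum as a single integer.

Initial sum: 122
Change 1: A[1] 47 -> 18, delta = -29, sum = 93
Change 2: A[1] 18 -> 41, delta = 23, sum = 116

Answer: 116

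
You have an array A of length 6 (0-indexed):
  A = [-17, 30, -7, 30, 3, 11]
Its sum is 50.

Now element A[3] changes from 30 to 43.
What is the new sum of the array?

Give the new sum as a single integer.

Answer: 63

Derivation:
Old value at index 3: 30
New value at index 3: 43
Delta = 43 - 30 = 13
New sum = old_sum + delta = 50 + (13) = 63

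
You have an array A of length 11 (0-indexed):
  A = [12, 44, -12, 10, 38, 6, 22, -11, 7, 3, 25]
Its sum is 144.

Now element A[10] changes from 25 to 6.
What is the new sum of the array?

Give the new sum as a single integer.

Old value at index 10: 25
New value at index 10: 6
Delta = 6 - 25 = -19
New sum = old_sum + delta = 144 + (-19) = 125

Answer: 125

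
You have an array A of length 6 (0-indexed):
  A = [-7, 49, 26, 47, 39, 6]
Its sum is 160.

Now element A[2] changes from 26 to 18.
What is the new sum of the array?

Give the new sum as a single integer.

Old value at index 2: 26
New value at index 2: 18
Delta = 18 - 26 = -8
New sum = old_sum + delta = 160 + (-8) = 152

Answer: 152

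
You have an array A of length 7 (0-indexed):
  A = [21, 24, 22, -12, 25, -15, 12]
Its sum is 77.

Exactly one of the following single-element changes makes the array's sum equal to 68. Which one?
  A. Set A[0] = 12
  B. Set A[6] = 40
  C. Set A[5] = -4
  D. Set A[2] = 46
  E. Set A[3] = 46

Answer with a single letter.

Answer: A

Derivation:
Option A: A[0] 21->12, delta=-9, new_sum=77+(-9)=68 <-- matches target
Option B: A[6] 12->40, delta=28, new_sum=77+(28)=105
Option C: A[5] -15->-4, delta=11, new_sum=77+(11)=88
Option D: A[2] 22->46, delta=24, new_sum=77+(24)=101
Option E: A[3] -12->46, delta=58, new_sum=77+(58)=135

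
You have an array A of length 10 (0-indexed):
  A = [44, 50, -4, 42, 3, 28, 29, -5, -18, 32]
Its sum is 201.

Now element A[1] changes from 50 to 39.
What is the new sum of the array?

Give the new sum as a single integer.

Answer: 190

Derivation:
Old value at index 1: 50
New value at index 1: 39
Delta = 39 - 50 = -11
New sum = old_sum + delta = 201 + (-11) = 190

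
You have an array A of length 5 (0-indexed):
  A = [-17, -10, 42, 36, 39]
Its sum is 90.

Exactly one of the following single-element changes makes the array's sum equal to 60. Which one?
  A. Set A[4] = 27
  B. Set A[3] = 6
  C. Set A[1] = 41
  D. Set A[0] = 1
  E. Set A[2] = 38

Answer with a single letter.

Answer: B

Derivation:
Option A: A[4] 39->27, delta=-12, new_sum=90+(-12)=78
Option B: A[3] 36->6, delta=-30, new_sum=90+(-30)=60 <-- matches target
Option C: A[1] -10->41, delta=51, new_sum=90+(51)=141
Option D: A[0] -17->1, delta=18, new_sum=90+(18)=108
Option E: A[2] 42->38, delta=-4, new_sum=90+(-4)=86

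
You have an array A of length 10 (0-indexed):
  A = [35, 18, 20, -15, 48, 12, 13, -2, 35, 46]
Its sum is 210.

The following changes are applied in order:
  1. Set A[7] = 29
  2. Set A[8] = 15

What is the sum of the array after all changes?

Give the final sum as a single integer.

Answer: 221

Derivation:
Initial sum: 210
Change 1: A[7] -2 -> 29, delta = 31, sum = 241
Change 2: A[8] 35 -> 15, delta = -20, sum = 221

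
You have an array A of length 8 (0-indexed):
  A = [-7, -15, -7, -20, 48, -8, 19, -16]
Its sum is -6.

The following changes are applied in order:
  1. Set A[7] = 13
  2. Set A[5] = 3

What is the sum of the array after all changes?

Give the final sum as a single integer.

Initial sum: -6
Change 1: A[7] -16 -> 13, delta = 29, sum = 23
Change 2: A[5] -8 -> 3, delta = 11, sum = 34

Answer: 34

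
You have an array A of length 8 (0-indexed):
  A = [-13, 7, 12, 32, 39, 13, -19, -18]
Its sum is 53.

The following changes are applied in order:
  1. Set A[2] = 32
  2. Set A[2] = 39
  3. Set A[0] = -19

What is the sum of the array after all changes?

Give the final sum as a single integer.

Initial sum: 53
Change 1: A[2] 12 -> 32, delta = 20, sum = 73
Change 2: A[2] 32 -> 39, delta = 7, sum = 80
Change 3: A[0] -13 -> -19, delta = -6, sum = 74

Answer: 74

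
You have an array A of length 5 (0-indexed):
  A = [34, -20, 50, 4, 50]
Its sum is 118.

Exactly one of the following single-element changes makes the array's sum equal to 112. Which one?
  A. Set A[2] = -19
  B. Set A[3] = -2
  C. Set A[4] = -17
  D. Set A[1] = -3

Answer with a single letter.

Answer: B

Derivation:
Option A: A[2] 50->-19, delta=-69, new_sum=118+(-69)=49
Option B: A[3] 4->-2, delta=-6, new_sum=118+(-6)=112 <-- matches target
Option C: A[4] 50->-17, delta=-67, new_sum=118+(-67)=51
Option D: A[1] -20->-3, delta=17, new_sum=118+(17)=135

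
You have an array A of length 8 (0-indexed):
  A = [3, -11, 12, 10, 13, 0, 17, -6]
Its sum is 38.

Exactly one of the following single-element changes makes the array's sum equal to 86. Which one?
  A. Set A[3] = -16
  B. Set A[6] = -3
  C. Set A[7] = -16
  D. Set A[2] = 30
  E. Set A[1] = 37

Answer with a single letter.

Option A: A[3] 10->-16, delta=-26, new_sum=38+(-26)=12
Option B: A[6] 17->-3, delta=-20, new_sum=38+(-20)=18
Option C: A[7] -6->-16, delta=-10, new_sum=38+(-10)=28
Option D: A[2] 12->30, delta=18, new_sum=38+(18)=56
Option E: A[1] -11->37, delta=48, new_sum=38+(48)=86 <-- matches target

Answer: E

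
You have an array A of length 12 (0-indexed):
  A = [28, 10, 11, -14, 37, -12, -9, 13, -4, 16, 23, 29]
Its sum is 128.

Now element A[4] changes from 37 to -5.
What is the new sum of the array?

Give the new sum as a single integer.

Answer: 86

Derivation:
Old value at index 4: 37
New value at index 4: -5
Delta = -5 - 37 = -42
New sum = old_sum + delta = 128 + (-42) = 86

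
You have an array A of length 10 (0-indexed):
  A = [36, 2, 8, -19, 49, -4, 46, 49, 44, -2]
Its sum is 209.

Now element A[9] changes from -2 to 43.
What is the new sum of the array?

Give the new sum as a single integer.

Answer: 254

Derivation:
Old value at index 9: -2
New value at index 9: 43
Delta = 43 - -2 = 45
New sum = old_sum + delta = 209 + (45) = 254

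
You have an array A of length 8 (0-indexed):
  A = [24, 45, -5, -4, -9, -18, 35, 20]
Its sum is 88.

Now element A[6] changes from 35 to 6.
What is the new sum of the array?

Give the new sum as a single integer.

Answer: 59

Derivation:
Old value at index 6: 35
New value at index 6: 6
Delta = 6 - 35 = -29
New sum = old_sum + delta = 88 + (-29) = 59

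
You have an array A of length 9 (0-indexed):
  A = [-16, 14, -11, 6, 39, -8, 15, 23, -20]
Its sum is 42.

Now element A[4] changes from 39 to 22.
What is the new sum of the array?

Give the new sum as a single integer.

Old value at index 4: 39
New value at index 4: 22
Delta = 22 - 39 = -17
New sum = old_sum + delta = 42 + (-17) = 25

Answer: 25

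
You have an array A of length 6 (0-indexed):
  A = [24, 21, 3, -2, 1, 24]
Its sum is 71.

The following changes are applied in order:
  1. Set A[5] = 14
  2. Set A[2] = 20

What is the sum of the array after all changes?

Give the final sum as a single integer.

Initial sum: 71
Change 1: A[5] 24 -> 14, delta = -10, sum = 61
Change 2: A[2] 3 -> 20, delta = 17, sum = 78

Answer: 78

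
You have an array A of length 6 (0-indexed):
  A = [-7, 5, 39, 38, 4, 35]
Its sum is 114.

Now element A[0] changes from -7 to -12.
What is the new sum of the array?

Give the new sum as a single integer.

Old value at index 0: -7
New value at index 0: -12
Delta = -12 - -7 = -5
New sum = old_sum + delta = 114 + (-5) = 109

Answer: 109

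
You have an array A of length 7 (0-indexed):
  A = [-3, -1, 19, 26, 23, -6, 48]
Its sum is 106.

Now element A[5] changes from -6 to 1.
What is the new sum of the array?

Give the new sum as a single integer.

Answer: 113

Derivation:
Old value at index 5: -6
New value at index 5: 1
Delta = 1 - -6 = 7
New sum = old_sum + delta = 106 + (7) = 113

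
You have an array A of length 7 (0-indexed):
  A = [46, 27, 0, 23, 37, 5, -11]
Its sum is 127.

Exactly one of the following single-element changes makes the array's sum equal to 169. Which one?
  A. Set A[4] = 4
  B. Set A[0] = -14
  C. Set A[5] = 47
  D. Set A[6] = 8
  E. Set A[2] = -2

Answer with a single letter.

Answer: C

Derivation:
Option A: A[4] 37->4, delta=-33, new_sum=127+(-33)=94
Option B: A[0] 46->-14, delta=-60, new_sum=127+(-60)=67
Option C: A[5] 5->47, delta=42, new_sum=127+(42)=169 <-- matches target
Option D: A[6] -11->8, delta=19, new_sum=127+(19)=146
Option E: A[2] 0->-2, delta=-2, new_sum=127+(-2)=125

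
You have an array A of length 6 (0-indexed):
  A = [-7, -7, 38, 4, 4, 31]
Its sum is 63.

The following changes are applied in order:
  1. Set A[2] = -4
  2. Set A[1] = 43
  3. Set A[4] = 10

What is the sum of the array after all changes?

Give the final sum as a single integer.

Answer: 77

Derivation:
Initial sum: 63
Change 1: A[2] 38 -> -4, delta = -42, sum = 21
Change 2: A[1] -7 -> 43, delta = 50, sum = 71
Change 3: A[4] 4 -> 10, delta = 6, sum = 77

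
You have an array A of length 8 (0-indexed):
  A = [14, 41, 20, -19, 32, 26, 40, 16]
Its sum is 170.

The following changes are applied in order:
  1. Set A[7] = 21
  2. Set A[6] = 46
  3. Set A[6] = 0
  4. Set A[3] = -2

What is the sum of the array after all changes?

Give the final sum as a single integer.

Answer: 152

Derivation:
Initial sum: 170
Change 1: A[7] 16 -> 21, delta = 5, sum = 175
Change 2: A[6] 40 -> 46, delta = 6, sum = 181
Change 3: A[6] 46 -> 0, delta = -46, sum = 135
Change 4: A[3] -19 -> -2, delta = 17, sum = 152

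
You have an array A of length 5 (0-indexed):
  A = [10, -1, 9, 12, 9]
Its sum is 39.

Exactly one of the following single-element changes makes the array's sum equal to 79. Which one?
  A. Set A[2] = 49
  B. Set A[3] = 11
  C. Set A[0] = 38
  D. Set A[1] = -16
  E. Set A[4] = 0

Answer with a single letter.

Answer: A

Derivation:
Option A: A[2] 9->49, delta=40, new_sum=39+(40)=79 <-- matches target
Option B: A[3] 12->11, delta=-1, new_sum=39+(-1)=38
Option C: A[0] 10->38, delta=28, new_sum=39+(28)=67
Option D: A[1] -1->-16, delta=-15, new_sum=39+(-15)=24
Option E: A[4] 9->0, delta=-9, new_sum=39+(-9)=30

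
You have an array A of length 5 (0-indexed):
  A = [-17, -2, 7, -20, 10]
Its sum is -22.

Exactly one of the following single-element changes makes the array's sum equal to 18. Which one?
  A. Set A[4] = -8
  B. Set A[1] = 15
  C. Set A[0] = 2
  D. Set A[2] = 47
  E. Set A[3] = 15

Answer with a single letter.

Answer: D

Derivation:
Option A: A[4] 10->-8, delta=-18, new_sum=-22+(-18)=-40
Option B: A[1] -2->15, delta=17, new_sum=-22+(17)=-5
Option C: A[0] -17->2, delta=19, new_sum=-22+(19)=-3
Option D: A[2] 7->47, delta=40, new_sum=-22+(40)=18 <-- matches target
Option E: A[3] -20->15, delta=35, new_sum=-22+(35)=13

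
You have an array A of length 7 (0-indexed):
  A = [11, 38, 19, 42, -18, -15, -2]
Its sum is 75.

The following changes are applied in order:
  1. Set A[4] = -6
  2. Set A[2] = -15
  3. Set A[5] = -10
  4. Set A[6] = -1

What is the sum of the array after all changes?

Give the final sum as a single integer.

Answer: 59

Derivation:
Initial sum: 75
Change 1: A[4] -18 -> -6, delta = 12, sum = 87
Change 2: A[2] 19 -> -15, delta = -34, sum = 53
Change 3: A[5] -15 -> -10, delta = 5, sum = 58
Change 4: A[6] -2 -> -1, delta = 1, sum = 59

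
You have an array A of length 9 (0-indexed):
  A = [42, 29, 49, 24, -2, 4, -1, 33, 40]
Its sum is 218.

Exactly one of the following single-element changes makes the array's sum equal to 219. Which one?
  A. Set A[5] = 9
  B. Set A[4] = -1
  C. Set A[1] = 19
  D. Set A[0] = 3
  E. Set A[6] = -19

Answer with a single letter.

Answer: B

Derivation:
Option A: A[5] 4->9, delta=5, new_sum=218+(5)=223
Option B: A[4] -2->-1, delta=1, new_sum=218+(1)=219 <-- matches target
Option C: A[1] 29->19, delta=-10, new_sum=218+(-10)=208
Option D: A[0] 42->3, delta=-39, new_sum=218+(-39)=179
Option E: A[6] -1->-19, delta=-18, new_sum=218+(-18)=200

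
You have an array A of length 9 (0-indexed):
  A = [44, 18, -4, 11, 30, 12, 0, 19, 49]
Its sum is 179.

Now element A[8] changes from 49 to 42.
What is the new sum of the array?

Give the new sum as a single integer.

Answer: 172

Derivation:
Old value at index 8: 49
New value at index 8: 42
Delta = 42 - 49 = -7
New sum = old_sum + delta = 179 + (-7) = 172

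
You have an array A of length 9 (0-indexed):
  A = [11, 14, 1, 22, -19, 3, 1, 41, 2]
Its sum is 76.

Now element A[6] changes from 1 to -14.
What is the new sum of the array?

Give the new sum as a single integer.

Old value at index 6: 1
New value at index 6: -14
Delta = -14 - 1 = -15
New sum = old_sum + delta = 76 + (-15) = 61

Answer: 61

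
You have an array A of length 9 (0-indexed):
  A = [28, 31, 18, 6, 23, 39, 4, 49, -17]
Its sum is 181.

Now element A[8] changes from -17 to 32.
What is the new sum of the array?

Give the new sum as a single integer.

Answer: 230

Derivation:
Old value at index 8: -17
New value at index 8: 32
Delta = 32 - -17 = 49
New sum = old_sum + delta = 181 + (49) = 230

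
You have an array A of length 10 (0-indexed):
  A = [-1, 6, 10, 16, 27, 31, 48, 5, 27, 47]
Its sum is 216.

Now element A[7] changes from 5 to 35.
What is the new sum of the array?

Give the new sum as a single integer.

Old value at index 7: 5
New value at index 7: 35
Delta = 35 - 5 = 30
New sum = old_sum + delta = 216 + (30) = 246

Answer: 246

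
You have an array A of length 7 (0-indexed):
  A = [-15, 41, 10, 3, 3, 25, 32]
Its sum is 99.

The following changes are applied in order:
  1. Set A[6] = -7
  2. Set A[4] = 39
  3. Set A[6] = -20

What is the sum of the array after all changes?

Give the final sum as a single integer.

Initial sum: 99
Change 1: A[6] 32 -> -7, delta = -39, sum = 60
Change 2: A[4] 3 -> 39, delta = 36, sum = 96
Change 3: A[6] -7 -> -20, delta = -13, sum = 83

Answer: 83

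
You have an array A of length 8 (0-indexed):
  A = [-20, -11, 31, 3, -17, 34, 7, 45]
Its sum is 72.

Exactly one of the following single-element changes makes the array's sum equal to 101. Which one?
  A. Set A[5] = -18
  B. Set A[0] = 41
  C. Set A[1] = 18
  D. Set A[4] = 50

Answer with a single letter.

Answer: C

Derivation:
Option A: A[5] 34->-18, delta=-52, new_sum=72+(-52)=20
Option B: A[0] -20->41, delta=61, new_sum=72+(61)=133
Option C: A[1] -11->18, delta=29, new_sum=72+(29)=101 <-- matches target
Option D: A[4] -17->50, delta=67, new_sum=72+(67)=139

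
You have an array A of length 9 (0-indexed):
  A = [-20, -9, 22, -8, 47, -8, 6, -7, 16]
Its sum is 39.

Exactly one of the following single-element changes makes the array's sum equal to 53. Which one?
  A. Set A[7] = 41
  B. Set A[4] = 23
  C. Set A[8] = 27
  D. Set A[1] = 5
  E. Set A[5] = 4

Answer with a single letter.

Answer: D

Derivation:
Option A: A[7] -7->41, delta=48, new_sum=39+(48)=87
Option B: A[4] 47->23, delta=-24, new_sum=39+(-24)=15
Option C: A[8] 16->27, delta=11, new_sum=39+(11)=50
Option D: A[1] -9->5, delta=14, new_sum=39+(14)=53 <-- matches target
Option E: A[5] -8->4, delta=12, new_sum=39+(12)=51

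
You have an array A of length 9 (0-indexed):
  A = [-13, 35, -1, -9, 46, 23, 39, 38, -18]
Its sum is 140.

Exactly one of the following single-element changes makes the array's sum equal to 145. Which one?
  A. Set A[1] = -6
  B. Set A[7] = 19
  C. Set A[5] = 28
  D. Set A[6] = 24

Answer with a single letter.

Option A: A[1] 35->-6, delta=-41, new_sum=140+(-41)=99
Option B: A[7] 38->19, delta=-19, new_sum=140+(-19)=121
Option C: A[5] 23->28, delta=5, new_sum=140+(5)=145 <-- matches target
Option D: A[6] 39->24, delta=-15, new_sum=140+(-15)=125

Answer: C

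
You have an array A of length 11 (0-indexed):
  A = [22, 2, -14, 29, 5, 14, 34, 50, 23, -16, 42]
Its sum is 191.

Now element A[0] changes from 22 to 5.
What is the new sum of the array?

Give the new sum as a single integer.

Answer: 174

Derivation:
Old value at index 0: 22
New value at index 0: 5
Delta = 5 - 22 = -17
New sum = old_sum + delta = 191 + (-17) = 174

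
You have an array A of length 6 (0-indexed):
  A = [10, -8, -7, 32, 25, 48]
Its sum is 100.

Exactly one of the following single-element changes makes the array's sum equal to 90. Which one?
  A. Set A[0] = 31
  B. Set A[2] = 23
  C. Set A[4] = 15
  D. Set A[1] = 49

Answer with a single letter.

Option A: A[0] 10->31, delta=21, new_sum=100+(21)=121
Option B: A[2] -7->23, delta=30, new_sum=100+(30)=130
Option C: A[4] 25->15, delta=-10, new_sum=100+(-10)=90 <-- matches target
Option D: A[1] -8->49, delta=57, new_sum=100+(57)=157

Answer: C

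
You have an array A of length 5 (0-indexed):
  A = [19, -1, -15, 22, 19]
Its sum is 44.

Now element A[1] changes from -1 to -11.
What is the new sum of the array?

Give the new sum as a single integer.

Old value at index 1: -1
New value at index 1: -11
Delta = -11 - -1 = -10
New sum = old_sum + delta = 44 + (-10) = 34

Answer: 34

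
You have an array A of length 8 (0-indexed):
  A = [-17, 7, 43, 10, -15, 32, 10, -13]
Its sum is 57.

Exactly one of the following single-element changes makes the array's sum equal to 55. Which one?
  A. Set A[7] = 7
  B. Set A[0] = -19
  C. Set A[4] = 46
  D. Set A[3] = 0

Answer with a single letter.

Answer: B

Derivation:
Option A: A[7] -13->7, delta=20, new_sum=57+(20)=77
Option B: A[0] -17->-19, delta=-2, new_sum=57+(-2)=55 <-- matches target
Option C: A[4] -15->46, delta=61, new_sum=57+(61)=118
Option D: A[3] 10->0, delta=-10, new_sum=57+(-10)=47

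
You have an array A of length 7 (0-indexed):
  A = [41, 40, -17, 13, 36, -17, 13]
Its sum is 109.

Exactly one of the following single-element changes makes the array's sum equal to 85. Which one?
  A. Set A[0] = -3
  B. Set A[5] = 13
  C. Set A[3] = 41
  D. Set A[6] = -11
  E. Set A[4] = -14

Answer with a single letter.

Option A: A[0] 41->-3, delta=-44, new_sum=109+(-44)=65
Option B: A[5] -17->13, delta=30, new_sum=109+(30)=139
Option C: A[3] 13->41, delta=28, new_sum=109+(28)=137
Option D: A[6] 13->-11, delta=-24, new_sum=109+(-24)=85 <-- matches target
Option E: A[4] 36->-14, delta=-50, new_sum=109+(-50)=59

Answer: D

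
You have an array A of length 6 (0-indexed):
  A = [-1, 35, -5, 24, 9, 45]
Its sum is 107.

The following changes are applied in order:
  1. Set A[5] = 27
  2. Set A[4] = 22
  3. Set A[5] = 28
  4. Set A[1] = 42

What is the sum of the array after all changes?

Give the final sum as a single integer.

Answer: 110

Derivation:
Initial sum: 107
Change 1: A[5] 45 -> 27, delta = -18, sum = 89
Change 2: A[4] 9 -> 22, delta = 13, sum = 102
Change 3: A[5] 27 -> 28, delta = 1, sum = 103
Change 4: A[1] 35 -> 42, delta = 7, sum = 110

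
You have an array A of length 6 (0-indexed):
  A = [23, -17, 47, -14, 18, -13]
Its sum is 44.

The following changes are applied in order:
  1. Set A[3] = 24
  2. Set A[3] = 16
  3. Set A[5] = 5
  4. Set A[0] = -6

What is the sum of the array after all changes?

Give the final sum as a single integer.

Initial sum: 44
Change 1: A[3] -14 -> 24, delta = 38, sum = 82
Change 2: A[3] 24 -> 16, delta = -8, sum = 74
Change 3: A[5] -13 -> 5, delta = 18, sum = 92
Change 4: A[0] 23 -> -6, delta = -29, sum = 63

Answer: 63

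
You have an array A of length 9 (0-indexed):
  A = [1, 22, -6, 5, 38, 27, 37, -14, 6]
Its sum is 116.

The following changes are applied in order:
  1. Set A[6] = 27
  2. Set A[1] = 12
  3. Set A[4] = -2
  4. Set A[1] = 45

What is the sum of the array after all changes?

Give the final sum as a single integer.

Initial sum: 116
Change 1: A[6] 37 -> 27, delta = -10, sum = 106
Change 2: A[1] 22 -> 12, delta = -10, sum = 96
Change 3: A[4] 38 -> -2, delta = -40, sum = 56
Change 4: A[1] 12 -> 45, delta = 33, sum = 89

Answer: 89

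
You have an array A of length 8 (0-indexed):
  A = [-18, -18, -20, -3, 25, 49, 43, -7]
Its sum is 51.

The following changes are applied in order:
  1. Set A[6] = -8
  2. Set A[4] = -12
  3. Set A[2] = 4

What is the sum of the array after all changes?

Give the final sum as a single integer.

Initial sum: 51
Change 1: A[6] 43 -> -8, delta = -51, sum = 0
Change 2: A[4] 25 -> -12, delta = -37, sum = -37
Change 3: A[2] -20 -> 4, delta = 24, sum = -13

Answer: -13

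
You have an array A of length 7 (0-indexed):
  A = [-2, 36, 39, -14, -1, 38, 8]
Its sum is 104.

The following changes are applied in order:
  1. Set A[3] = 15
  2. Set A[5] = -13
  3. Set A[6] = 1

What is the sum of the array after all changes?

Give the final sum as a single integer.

Initial sum: 104
Change 1: A[3] -14 -> 15, delta = 29, sum = 133
Change 2: A[5] 38 -> -13, delta = -51, sum = 82
Change 3: A[6] 8 -> 1, delta = -7, sum = 75

Answer: 75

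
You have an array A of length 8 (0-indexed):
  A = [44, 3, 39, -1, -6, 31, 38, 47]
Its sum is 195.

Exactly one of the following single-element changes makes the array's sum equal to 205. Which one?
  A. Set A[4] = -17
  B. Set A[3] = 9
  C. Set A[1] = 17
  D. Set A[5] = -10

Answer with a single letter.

Answer: B

Derivation:
Option A: A[4] -6->-17, delta=-11, new_sum=195+(-11)=184
Option B: A[3] -1->9, delta=10, new_sum=195+(10)=205 <-- matches target
Option C: A[1] 3->17, delta=14, new_sum=195+(14)=209
Option D: A[5] 31->-10, delta=-41, new_sum=195+(-41)=154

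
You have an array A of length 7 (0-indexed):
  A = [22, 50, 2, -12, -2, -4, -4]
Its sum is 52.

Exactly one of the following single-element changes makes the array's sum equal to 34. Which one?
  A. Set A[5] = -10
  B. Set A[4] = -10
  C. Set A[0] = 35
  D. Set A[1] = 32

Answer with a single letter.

Answer: D

Derivation:
Option A: A[5] -4->-10, delta=-6, new_sum=52+(-6)=46
Option B: A[4] -2->-10, delta=-8, new_sum=52+(-8)=44
Option C: A[0] 22->35, delta=13, new_sum=52+(13)=65
Option D: A[1] 50->32, delta=-18, new_sum=52+(-18)=34 <-- matches target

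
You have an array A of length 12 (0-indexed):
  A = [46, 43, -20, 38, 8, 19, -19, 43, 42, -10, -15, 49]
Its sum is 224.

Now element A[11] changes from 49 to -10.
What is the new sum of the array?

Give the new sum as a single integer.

Answer: 165

Derivation:
Old value at index 11: 49
New value at index 11: -10
Delta = -10 - 49 = -59
New sum = old_sum + delta = 224 + (-59) = 165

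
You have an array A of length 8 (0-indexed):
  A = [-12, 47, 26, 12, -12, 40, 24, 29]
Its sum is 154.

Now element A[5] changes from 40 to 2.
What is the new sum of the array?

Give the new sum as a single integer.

Answer: 116

Derivation:
Old value at index 5: 40
New value at index 5: 2
Delta = 2 - 40 = -38
New sum = old_sum + delta = 154 + (-38) = 116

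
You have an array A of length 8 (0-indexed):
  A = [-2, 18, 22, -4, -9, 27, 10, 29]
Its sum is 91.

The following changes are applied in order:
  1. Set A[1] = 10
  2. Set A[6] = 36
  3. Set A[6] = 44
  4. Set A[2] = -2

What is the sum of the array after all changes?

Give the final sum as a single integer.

Initial sum: 91
Change 1: A[1] 18 -> 10, delta = -8, sum = 83
Change 2: A[6] 10 -> 36, delta = 26, sum = 109
Change 3: A[6] 36 -> 44, delta = 8, sum = 117
Change 4: A[2] 22 -> -2, delta = -24, sum = 93

Answer: 93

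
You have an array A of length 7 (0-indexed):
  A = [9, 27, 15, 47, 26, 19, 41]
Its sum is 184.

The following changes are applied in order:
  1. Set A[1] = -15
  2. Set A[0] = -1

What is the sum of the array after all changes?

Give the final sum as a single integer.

Answer: 132

Derivation:
Initial sum: 184
Change 1: A[1] 27 -> -15, delta = -42, sum = 142
Change 2: A[0] 9 -> -1, delta = -10, sum = 132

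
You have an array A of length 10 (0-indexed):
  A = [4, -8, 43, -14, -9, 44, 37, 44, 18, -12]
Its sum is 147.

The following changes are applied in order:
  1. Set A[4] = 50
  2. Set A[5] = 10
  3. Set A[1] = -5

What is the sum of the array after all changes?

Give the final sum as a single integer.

Initial sum: 147
Change 1: A[4] -9 -> 50, delta = 59, sum = 206
Change 2: A[5] 44 -> 10, delta = -34, sum = 172
Change 3: A[1] -8 -> -5, delta = 3, sum = 175

Answer: 175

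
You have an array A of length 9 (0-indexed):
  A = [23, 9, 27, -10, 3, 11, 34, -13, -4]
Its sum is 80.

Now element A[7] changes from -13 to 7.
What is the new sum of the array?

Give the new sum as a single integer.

Old value at index 7: -13
New value at index 7: 7
Delta = 7 - -13 = 20
New sum = old_sum + delta = 80 + (20) = 100

Answer: 100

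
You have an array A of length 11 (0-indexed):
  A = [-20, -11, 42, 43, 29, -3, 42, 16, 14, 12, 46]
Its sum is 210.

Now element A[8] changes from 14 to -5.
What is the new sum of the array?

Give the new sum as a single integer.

Old value at index 8: 14
New value at index 8: -5
Delta = -5 - 14 = -19
New sum = old_sum + delta = 210 + (-19) = 191

Answer: 191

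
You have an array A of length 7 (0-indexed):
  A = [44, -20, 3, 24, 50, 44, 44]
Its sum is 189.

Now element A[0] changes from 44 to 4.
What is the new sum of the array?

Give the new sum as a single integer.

Answer: 149

Derivation:
Old value at index 0: 44
New value at index 0: 4
Delta = 4 - 44 = -40
New sum = old_sum + delta = 189 + (-40) = 149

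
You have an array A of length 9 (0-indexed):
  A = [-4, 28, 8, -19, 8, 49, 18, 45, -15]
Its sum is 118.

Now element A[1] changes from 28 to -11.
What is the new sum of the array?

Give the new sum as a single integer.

Old value at index 1: 28
New value at index 1: -11
Delta = -11 - 28 = -39
New sum = old_sum + delta = 118 + (-39) = 79

Answer: 79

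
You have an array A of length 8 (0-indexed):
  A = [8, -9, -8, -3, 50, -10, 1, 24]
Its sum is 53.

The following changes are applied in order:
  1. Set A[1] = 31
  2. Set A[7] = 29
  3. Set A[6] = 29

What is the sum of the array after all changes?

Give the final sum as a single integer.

Initial sum: 53
Change 1: A[1] -9 -> 31, delta = 40, sum = 93
Change 2: A[7] 24 -> 29, delta = 5, sum = 98
Change 3: A[6] 1 -> 29, delta = 28, sum = 126

Answer: 126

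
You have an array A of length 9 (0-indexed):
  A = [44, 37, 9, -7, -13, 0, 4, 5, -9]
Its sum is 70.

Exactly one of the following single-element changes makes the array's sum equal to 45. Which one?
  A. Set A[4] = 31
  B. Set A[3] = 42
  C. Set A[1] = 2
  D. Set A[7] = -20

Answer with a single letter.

Option A: A[4] -13->31, delta=44, new_sum=70+(44)=114
Option B: A[3] -7->42, delta=49, new_sum=70+(49)=119
Option C: A[1] 37->2, delta=-35, new_sum=70+(-35)=35
Option D: A[7] 5->-20, delta=-25, new_sum=70+(-25)=45 <-- matches target

Answer: D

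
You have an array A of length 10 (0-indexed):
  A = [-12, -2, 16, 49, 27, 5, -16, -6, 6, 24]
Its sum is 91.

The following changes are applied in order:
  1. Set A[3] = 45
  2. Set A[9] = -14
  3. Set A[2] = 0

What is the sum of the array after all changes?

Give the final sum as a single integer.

Initial sum: 91
Change 1: A[3] 49 -> 45, delta = -4, sum = 87
Change 2: A[9] 24 -> -14, delta = -38, sum = 49
Change 3: A[2] 16 -> 0, delta = -16, sum = 33

Answer: 33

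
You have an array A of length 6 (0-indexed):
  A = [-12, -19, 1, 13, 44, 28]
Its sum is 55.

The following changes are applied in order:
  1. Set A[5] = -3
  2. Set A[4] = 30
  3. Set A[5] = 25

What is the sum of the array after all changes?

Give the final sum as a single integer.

Answer: 38

Derivation:
Initial sum: 55
Change 1: A[5] 28 -> -3, delta = -31, sum = 24
Change 2: A[4] 44 -> 30, delta = -14, sum = 10
Change 3: A[5] -3 -> 25, delta = 28, sum = 38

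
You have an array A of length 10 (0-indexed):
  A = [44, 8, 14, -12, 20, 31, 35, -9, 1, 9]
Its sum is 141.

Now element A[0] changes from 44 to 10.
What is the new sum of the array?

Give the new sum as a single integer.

Answer: 107

Derivation:
Old value at index 0: 44
New value at index 0: 10
Delta = 10 - 44 = -34
New sum = old_sum + delta = 141 + (-34) = 107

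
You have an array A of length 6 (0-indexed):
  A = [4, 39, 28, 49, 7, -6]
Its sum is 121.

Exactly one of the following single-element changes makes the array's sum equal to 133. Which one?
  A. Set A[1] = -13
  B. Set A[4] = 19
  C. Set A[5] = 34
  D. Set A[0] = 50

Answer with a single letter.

Answer: B

Derivation:
Option A: A[1] 39->-13, delta=-52, new_sum=121+(-52)=69
Option B: A[4] 7->19, delta=12, new_sum=121+(12)=133 <-- matches target
Option C: A[5] -6->34, delta=40, new_sum=121+(40)=161
Option D: A[0] 4->50, delta=46, new_sum=121+(46)=167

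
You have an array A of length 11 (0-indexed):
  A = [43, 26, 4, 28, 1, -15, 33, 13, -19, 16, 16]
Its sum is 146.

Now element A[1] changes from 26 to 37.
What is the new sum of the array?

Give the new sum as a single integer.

Answer: 157

Derivation:
Old value at index 1: 26
New value at index 1: 37
Delta = 37 - 26 = 11
New sum = old_sum + delta = 146 + (11) = 157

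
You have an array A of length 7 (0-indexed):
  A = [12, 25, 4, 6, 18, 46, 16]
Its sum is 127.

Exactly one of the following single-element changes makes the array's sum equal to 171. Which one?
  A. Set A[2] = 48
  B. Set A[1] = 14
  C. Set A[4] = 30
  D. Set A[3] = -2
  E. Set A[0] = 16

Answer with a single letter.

Answer: A

Derivation:
Option A: A[2] 4->48, delta=44, new_sum=127+(44)=171 <-- matches target
Option B: A[1] 25->14, delta=-11, new_sum=127+(-11)=116
Option C: A[4] 18->30, delta=12, new_sum=127+(12)=139
Option D: A[3] 6->-2, delta=-8, new_sum=127+(-8)=119
Option E: A[0] 12->16, delta=4, new_sum=127+(4)=131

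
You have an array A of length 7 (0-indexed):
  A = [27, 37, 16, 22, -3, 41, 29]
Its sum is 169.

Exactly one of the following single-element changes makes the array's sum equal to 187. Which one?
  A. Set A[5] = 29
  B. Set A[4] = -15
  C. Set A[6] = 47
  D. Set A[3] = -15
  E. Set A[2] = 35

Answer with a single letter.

Answer: C

Derivation:
Option A: A[5] 41->29, delta=-12, new_sum=169+(-12)=157
Option B: A[4] -3->-15, delta=-12, new_sum=169+(-12)=157
Option C: A[6] 29->47, delta=18, new_sum=169+(18)=187 <-- matches target
Option D: A[3] 22->-15, delta=-37, new_sum=169+(-37)=132
Option E: A[2] 16->35, delta=19, new_sum=169+(19)=188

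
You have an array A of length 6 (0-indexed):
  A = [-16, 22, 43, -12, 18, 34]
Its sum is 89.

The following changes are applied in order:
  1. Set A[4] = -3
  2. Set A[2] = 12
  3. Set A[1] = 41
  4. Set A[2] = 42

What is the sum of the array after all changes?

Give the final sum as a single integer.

Initial sum: 89
Change 1: A[4] 18 -> -3, delta = -21, sum = 68
Change 2: A[2] 43 -> 12, delta = -31, sum = 37
Change 3: A[1] 22 -> 41, delta = 19, sum = 56
Change 4: A[2] 12 -> 42, delta = 30, sum = 86

Answer: 86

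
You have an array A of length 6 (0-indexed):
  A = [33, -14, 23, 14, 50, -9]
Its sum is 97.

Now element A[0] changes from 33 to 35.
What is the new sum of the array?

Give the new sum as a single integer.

Answer: 99

Derivation:
Old value at index 0: 33
New value at index 0: 35
Delta = 35 - 33 = 2
New sum = old_sum + delta = 97 + (2) = 99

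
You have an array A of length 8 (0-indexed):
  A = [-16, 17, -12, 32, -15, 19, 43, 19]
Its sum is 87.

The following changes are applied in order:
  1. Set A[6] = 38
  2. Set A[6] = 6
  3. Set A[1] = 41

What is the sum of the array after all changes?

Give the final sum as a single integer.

Initial sum: 87
Change 1: A[6] 43 -> 38, delta = -5, sum = 82
Change 2: A[6] 38 -> 6, delta = -32, sum = 50
Change 3: A[1] 17 -> 41, delta = 24, sum = 74

Answer: 74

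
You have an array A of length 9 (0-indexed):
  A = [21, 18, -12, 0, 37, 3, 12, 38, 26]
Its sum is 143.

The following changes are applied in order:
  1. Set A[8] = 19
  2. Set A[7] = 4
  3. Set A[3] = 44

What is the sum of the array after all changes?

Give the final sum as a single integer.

Initial sum: 143
Change 1: A[8] 26 -> 19, delta = -7, sum = 136
Change 2: A[7] 38 -> 4, delta = -34, sum = 102
Change 3: A[3] 0 -> 44, delta = 44, sum = 146

Answer: 146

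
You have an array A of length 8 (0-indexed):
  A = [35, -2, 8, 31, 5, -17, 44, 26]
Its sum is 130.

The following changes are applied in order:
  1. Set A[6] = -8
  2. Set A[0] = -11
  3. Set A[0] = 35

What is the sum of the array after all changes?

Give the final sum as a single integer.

Initial sum: 130
Change 1: A[6] 44 -> -8, delta = -52, sum = 78
Change 2: A[0] 35 -> -11, delta = -46, sum = 32
Change 3: A[0] -11 -> 35, delta = 46, sum = 78

Answer: 78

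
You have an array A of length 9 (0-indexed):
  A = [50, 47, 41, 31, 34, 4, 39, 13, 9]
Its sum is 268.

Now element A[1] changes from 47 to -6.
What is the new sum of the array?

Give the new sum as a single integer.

Old value at index 1: 47
New value at index 1: -6
Delta = -6 - 47 = -53
New sum = old_sum + delta = 268 + (-53) = 215

Answer: 215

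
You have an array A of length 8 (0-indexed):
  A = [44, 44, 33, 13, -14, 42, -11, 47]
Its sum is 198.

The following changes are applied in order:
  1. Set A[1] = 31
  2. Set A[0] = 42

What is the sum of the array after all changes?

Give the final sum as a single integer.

Answer: 183

Derivation:
Initial sum: 198
Change 1: A[1] 44 -> 31, delta = -13, sum = 185
Change 2: A[0] 44 -> 42, delta = -2, sum = 183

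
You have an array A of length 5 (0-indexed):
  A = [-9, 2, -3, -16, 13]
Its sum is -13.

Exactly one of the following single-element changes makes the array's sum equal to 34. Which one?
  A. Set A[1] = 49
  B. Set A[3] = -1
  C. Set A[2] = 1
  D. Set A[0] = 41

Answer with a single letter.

Option A: A[1] 2->49, delta=47, new_sum=-13+(47)=34 <-- matches target
Option B: A[3] -16->-1, delta=15, new_sum=-13+(15)=2
Option C: A[2] -3->1, delta=4, new_sum=-13+(4)=-9
Option D: A[0] -9->41, delta=50, new_sum=-13+(50)=37

Answer: A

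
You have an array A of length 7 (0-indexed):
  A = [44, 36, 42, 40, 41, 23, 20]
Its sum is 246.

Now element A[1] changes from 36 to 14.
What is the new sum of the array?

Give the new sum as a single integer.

Old value at index 1: 36
New value at index 1: 14
Delta = 14 - 36 = -22
New sum = old_sum + delta = 246 + (-22) = 224

Answer: 224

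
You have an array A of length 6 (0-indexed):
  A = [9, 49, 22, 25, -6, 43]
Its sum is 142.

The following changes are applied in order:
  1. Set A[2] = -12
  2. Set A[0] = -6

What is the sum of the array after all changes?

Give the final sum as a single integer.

Answer: 93

Derivation:
Initial sum: 142
Change 1: A[2] 22 -> -12, delta = -34, sum = 108
Change 2: A[0] 9 -> -6, delta = -15, sum = 93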